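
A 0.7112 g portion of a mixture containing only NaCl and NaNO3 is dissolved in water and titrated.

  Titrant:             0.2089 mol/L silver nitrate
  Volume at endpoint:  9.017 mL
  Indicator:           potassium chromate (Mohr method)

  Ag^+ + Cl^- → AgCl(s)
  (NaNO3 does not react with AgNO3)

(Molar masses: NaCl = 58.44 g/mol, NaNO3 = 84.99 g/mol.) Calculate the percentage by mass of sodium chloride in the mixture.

n(AgNO3) = 0.009017 × 0.2089 = 1.884 × 10^-3 mol
Let x = n(NaCl), y = n(NaNO3).
Titrant: 1x = 1.884 × 10^-3;  mass: 58.44x + 84.99y = 0.7112
Solving, x = 1.884 × 10^-3 mol, y = 7.073 × 10^-3 mol
mass of NaCl = 1.884 × 10^-3 × 58.44 = 0.1101 g
% NaCl = 0.1101 / 0.7112 × 100 = 15.48 %

15.48 %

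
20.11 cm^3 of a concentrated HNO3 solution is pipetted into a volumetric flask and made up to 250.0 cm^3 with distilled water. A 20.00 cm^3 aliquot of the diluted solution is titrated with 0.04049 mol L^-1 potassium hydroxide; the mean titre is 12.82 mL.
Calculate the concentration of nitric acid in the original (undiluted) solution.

0.3227 mol/L

HNO3 + KOH → KNO3 + H2O
n(KOH) = 0.01282 × 0.04049 = 5.191 × 10^-4 mol
n(HNO3) in the aliquot = 5.191 × 10^-4 mol (1:1 ratio)
[HNO3]_dilute = 5.191 × 10^-4 / 0.02000 = 0.02595 mol/L
Dilution factor = 250.0 / 20.11 = 12.43
[HNO3]_stock = 0.02595 × 12.43 = 0.3227 mol/L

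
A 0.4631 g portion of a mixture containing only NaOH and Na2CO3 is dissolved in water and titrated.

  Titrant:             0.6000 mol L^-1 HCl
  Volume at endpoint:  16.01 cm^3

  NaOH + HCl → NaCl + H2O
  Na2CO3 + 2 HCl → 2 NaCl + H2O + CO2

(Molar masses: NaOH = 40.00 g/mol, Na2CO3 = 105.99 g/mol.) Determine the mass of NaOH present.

n(HCl) = 0.01601 × 0.6000 = 9.606 × 10^-3 mol
Let x = n(NaOH), y = n(Na2CO3).
Titrant: 1x + 2y = 9.606 × 10^-3;  mass: 40.00x + 105.99y = 0.4631
Solving, x = 3.538 × 10^-3 mol, y = 3.034 × 10^-3 mol
mass of NaOH = 3.538 × 10^-3 × 40.00 = 0.1415 g

0.1415 g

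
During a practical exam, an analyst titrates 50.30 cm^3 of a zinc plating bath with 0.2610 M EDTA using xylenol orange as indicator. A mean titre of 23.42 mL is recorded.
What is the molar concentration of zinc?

Zn^2+ + EDTA^4- → [Zn(EDTA)]^2-
n(EDTA) = 0.02342 L × 0.2610 mol/L = 6.113 × 10^-3 mol
n(Zn2+) = 6.113 × 10^-3 mol (1:1 mole ratio)
[Zn2+] = 6.113 × 10^-3 mol / 0.05030 L = 0.1215 mol/L

0.1215 M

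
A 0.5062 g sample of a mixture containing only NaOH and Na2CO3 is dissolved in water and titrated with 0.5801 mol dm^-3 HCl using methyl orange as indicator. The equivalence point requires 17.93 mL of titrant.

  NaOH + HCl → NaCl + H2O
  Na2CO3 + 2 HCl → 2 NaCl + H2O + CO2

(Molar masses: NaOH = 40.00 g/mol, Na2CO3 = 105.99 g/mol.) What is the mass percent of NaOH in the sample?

27.37 %

n(HCl) = 0.01793 × 0.5801 = 0.01040 mol
Let x = n(NaOH), y = n(Na2CO3).
Titrant: 1x + 2y = 0.01040;  mass: 40.00x + 105.99y = 0.5062
Solving, x = 3.464 × 10^-3 mol, y = 3.469 × 10^-3 mol
mass of NaOH = 3.464 × 10^-3 × 40.00 = 0.1385 g
% NaOH = 0.1385 / 0.5062 × 100 = 27.37 %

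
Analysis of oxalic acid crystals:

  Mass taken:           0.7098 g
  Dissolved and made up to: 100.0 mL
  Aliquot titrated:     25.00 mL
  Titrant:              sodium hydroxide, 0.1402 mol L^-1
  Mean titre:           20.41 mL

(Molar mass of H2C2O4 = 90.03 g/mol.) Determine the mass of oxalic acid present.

H2C2O4 + 2 NaOH → Na2C2O4 + 2 H2O
n(NaOH) per titration = 0.02041 × 0.1402 = 2.861 × 10^-3 mol
From the 1:2 ratio, n(H2C2O4) in each aliquot = 1/2 × 2.861 × 10^-3 = 1.431 × 10^-3 mol
n(H2C2O4) in the whole flask = 1.431 × 10^-3 × 100.0/25.00 = 5.723 × 10^-3 mol
mass of H2C2O4 = 5.723 × 10^-3 × 90.03 = 0.5152 g

0.5152 g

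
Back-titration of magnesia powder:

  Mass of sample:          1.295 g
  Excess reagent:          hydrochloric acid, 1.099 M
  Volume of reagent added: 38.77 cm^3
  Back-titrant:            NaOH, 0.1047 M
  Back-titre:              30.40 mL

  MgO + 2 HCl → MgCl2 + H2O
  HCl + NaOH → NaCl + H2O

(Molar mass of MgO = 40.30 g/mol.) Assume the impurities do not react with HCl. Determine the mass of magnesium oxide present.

0.7944 g

n(HCl) added = 0.03877 × 1.099 = 0.04261 mol
n(NaOH) used in back-titration = 0.03040 × 0.1047 = 3.183 × 10^-3 mol
n(HCl) left over = 3.183 × 10^-3 mol (1:1 ratio)
n(HCl) consumed by analyte = 0.04261 − 3.183 × 10^-3 = 0.03943 mol
From the 1:2 ratio, n(MgO) = 1/2 × 0.03943 = 0.01971 mol
mass of MgO = 0.01971 × 40.30 = 0.7944 g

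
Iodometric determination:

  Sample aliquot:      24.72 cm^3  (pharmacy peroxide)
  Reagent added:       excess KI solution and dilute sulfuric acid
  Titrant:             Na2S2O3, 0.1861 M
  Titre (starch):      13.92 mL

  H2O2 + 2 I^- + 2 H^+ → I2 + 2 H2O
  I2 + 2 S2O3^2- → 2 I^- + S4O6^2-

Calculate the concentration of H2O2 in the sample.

n(S2O3^2-) = 0.01392 × 0.1861 = 2.591 × 10^-3 mol
n(I2) = n(S2O3^2-)/2 = 1.295 × 10^-3 mol
n(H2O2) in the aliquot = 1.295 × 10^-3 mol (1:1 ratio)
[H2O2] = 1.295 × 10^-3 / 0.02472 = 0.05240 mol/L

0.05240 M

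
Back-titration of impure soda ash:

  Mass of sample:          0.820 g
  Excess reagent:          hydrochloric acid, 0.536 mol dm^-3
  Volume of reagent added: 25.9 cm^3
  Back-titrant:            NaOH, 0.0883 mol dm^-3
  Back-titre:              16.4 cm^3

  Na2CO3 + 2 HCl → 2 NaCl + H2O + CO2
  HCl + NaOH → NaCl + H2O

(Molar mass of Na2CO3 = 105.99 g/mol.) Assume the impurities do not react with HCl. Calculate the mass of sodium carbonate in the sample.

0.659 g

n(HCl) added = 0.0259 × 0.536 = 0.0139 mol
n(NaOH) used in back-titration = 0.0164 × 0.0883 = 1.45 × 10^-3 mol
n(HCl) left over = 1.45 × 10^-3 mol (1:1 ratio)
n(HCl) consumed by analyte = 0.0139 − 1.45 × 10^-3 = 0.0124 mol
From the 1:2 ratio, n(Na2CO3) = 1/2 × 0.0124 = 6.22 × 10^-3 mol
mass of Na2CO3 = 6.22 × 10^-3 × 105.99 = 0.659 g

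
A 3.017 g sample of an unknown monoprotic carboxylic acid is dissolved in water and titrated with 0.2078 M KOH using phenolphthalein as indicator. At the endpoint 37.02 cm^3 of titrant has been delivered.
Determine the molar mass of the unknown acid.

n(KOH) = 0.03702 L × 0.2078 mol/L = 7.693 × 10^-3 mol
n(HA) = 7.693 × 10^-3 mol (1:1 ratio)
M = m / n = 3.017 g / 7.693 × 10^-3 mol = 392.2 g/mol

392.2 g/mol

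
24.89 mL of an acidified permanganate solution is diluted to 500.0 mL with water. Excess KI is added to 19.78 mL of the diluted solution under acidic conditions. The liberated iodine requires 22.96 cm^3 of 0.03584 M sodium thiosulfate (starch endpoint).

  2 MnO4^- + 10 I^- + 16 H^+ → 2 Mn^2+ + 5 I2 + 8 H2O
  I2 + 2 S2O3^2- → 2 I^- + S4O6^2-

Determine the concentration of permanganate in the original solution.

0.1671 M

n(S2O3^2-) = 0.02296 × 0.03584 = 8.229 × 10^-4 mol
n(I2) = n(S2O3^2-)/2 = 4.114 × 10^-4 mol
From the 2:5 ratio, n(MnO4^-) in the aliquot = 2/5 × 4.114 × 10^-4 = 1.646 × 10^-4 mol
[MnO4^-]_dilute = 1.646 × 10^-4 / 0.01978 = 0.008320 mol/L
[MnO4^-]_original = 0.008320 × 500.0/24.89 = 0.1671 mol/L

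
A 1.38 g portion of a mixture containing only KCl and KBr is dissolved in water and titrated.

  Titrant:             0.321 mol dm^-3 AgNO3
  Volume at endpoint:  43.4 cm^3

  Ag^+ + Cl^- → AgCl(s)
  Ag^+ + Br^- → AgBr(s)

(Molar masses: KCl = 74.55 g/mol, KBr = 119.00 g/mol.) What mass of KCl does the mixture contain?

0.466 g

n(AgNO3) = 0.0434 × 0.321 = 0.0139 mol
Let x = n(KCl), y = n(KBr).
Titrant: 1x + 1y = 0.0139;  mass: 74.55x + 119.00y = 1.38
Solving, x = 6.25 × 10^-3 mol, y = 7.68 × 10^-3 mol
mass of KCl = 6.25 × 10^-3 × 74.55 = 0.466 g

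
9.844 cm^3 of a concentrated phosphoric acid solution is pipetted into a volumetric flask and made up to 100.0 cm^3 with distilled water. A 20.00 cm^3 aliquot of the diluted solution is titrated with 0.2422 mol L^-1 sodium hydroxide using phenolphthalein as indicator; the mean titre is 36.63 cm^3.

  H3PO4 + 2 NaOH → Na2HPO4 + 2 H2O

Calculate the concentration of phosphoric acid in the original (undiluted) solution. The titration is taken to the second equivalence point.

n(NaOH) = 0.03663 × 0.2422 = 8.872 × 10^-3 mol
From the 1:2 ratio, n(H3PO4) in the aliquot = 1/2 × 8.872 × 10^-3 = 4.436 × 10^-3 mol
[H3PO4]_dilute = 4.436 × 10^-3 / 0.02000 = 0.2218 mol/L
Dilution factor = 100.0 / 9.844 = 10.16
[H3PO4]_stock = 0.2218 × 10.16 = 2.253 mol/L

2.253 mol/L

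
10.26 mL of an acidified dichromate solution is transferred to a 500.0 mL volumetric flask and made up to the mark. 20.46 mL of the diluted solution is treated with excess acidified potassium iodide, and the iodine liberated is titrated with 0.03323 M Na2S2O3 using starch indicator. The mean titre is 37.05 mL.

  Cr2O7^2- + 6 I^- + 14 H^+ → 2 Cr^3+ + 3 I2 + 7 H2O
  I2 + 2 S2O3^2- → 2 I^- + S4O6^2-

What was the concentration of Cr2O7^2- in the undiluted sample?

0.4887 M

n(S2O3^2-) = 0.03705 × 0.03323 = 1.231 × 10^-3 mol
n(I2) = n(S2O3^2-)/2 = 6.156 × 10^-4 mol
From the 1:3 ratio, n(Cr2O7^2-) in the aliquot = 1/3 × 6.156 × 10^-4 = 2.052 × 10^-4 mol
[Cr2O7^2-]_dilute = 2.052 × 10^-4 / 0.02046 = 0.01003 mol/L
[Cr2O7^2-]_original = 0.01003 × 500.0/10.26 = 0.4887 mol/L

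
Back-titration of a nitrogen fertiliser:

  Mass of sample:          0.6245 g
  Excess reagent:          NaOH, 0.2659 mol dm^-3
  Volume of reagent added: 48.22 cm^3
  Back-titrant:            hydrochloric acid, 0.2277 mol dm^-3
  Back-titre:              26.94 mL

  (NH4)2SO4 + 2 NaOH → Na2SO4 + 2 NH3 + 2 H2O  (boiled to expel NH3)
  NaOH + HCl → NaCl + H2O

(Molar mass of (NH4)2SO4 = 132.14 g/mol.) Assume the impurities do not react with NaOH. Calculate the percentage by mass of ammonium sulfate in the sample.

70.75 %

n(NaOH) added = 0.04822 × 0.2659 = 0.01282 mol
n(HCl) used in back-titration = 0.02694 × 0.2277 = 6.134 × 10^-3 mol
n(NaOH) left over = 6.134 × 10^-3 mol (1:1 ratio)
n(NaOH) consumed by analyte = 0.01282 − 6.134 × 10^-3 = 6.687 × 10^-3 mol
From the 1:2 ratio, n((NH4)2SO4) = 1/2 × 6.687 × 10^-3 = 3.344 × 10^-3 mol
mass of (NH4)2SO4 = 3.344 × 10^-3 × 132.14 = 0.4418 g
% (NH4)2SO4 = 0.4418 / 0.6245 × 100 = 70.75 %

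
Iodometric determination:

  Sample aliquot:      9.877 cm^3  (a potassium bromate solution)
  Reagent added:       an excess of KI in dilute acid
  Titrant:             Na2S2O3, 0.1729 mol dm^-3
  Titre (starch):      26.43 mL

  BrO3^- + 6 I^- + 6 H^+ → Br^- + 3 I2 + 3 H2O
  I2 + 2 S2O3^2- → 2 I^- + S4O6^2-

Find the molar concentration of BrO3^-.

0.07711 mol/L

n(S2O3^2-) = 0.02643 × 0.1729 = 4.570 × 10^-3 mol
n(I2) = n(S2O3^2-)/2 = 2.285 × 10^-3 mol
From the 1:3 ratio, n(BrO3^-) in the aliquot = 1/3 × 2.285 × 10^-3 = 7.616 × 10^-4 mol
[BrO3^-] = 7.616 × 10^-4 / 0.009877 = 0.07711 mol/L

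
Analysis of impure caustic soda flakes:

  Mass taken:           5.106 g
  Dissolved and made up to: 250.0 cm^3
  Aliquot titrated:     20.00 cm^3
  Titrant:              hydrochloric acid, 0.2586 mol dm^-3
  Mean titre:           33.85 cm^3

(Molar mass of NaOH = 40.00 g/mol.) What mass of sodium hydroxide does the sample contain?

NaOH + HCl → NaCl + H2O
n(HCl) per titration = 0.03385 × 0.2586 = 8.754 × 10^-3 mol
n(NaOH) in each aliquot = 8.754 × 10^-3 mol (1:1 ratio)
n(NaOH) in the whole flask = 8.754 × 10^-3 × 250.0/20.00 = 0.1094 mol
mass of NaOH = 0.1094 × 40.00 = 4.377 g

4.377 g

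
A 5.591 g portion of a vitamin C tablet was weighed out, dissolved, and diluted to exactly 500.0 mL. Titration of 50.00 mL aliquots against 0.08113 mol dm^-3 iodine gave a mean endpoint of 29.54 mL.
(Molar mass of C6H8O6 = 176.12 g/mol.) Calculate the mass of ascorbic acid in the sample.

4.221 g

C6H8O6 + I2 → C6H6O6 + 2 HI
n(I2) per titration = 0.02954 × 0.08113 = 2.397 × 10^-3 mol
n(C6H8O6) in each aliquot = 2.397 × 10^-3 mol (1:1 ratio)
n(C6H8O6) in the whole flask = 2.397 × 10^-3 × 500.0/50.00 = 0.02397 mol
mass of C6H8O6 = 0.02397 × 176.12 = 4.221 g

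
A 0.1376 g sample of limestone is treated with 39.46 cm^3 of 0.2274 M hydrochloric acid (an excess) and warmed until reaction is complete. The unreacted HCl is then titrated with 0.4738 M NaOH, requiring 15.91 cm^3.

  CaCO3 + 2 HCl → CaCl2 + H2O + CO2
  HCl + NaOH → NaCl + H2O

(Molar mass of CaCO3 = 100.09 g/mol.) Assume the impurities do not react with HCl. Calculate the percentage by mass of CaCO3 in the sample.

52.19 %

n(HCl) added = 0.03946 × 0.2274 = 8.973 × 10^-3 mol
n(NaOH) used in back-titration = 0.01591 × 0.4738 = 7.538 × 10^-3 mol
n(HCl) left over = 7.538 × 10^-3 mol (1:1 ratio)
n(HCl) consumed by analyte = 8.973 × 10^-3 − 7.538 × 10^-3 = 1.435 × 10^-3 mol
From the 1:2 ratio, n(CaCO3) = 1/2 × 1.435 × 10^-3 = 7.175 × 10^-4 mol
mass of CaCO3 = 7.175 × 10^-4 × 100.09 = 0.07182 g
% CaCO3 = 0.07182 / 0.1376 × 100 = 52.19 %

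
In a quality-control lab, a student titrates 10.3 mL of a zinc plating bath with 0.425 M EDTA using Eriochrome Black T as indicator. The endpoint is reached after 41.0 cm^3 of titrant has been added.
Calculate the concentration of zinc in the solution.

1.69 M

Zn^2+ + EDTA^4- → [Zn(EDTA)]^2-
n(EDTA) = 0.0410 L × 0.425 mol/L = 0.0174 mol
n(Zn2+) = 0.0174 mol (1:1 mole ratio)
[Zn2+] = 0.0174 mol / 0.0103 L = 1.69 mol/L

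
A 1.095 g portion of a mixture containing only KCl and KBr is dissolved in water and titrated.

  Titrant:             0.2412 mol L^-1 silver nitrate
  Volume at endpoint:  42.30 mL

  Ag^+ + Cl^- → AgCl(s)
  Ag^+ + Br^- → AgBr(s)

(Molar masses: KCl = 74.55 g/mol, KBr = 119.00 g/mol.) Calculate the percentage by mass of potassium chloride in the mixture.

18.25 %

n(AgNO3) = 0.04230 × 0.2412 = 0.01020 mol
Let x = n(KCl), y = n(KBr).
Titrant: 1x + 1y = 0.01020;  mass: 74.55x + 119.00y = 1.095
Solving, x = 2.680 × 10^-3 mol, y = 7.523 × 10^-3 mol
mass of KCl = 2.680 × 10^-3 × 74.55 = 0.1998 g
% KCl = 0.1998 / 1.095 × 100 = 18.25 %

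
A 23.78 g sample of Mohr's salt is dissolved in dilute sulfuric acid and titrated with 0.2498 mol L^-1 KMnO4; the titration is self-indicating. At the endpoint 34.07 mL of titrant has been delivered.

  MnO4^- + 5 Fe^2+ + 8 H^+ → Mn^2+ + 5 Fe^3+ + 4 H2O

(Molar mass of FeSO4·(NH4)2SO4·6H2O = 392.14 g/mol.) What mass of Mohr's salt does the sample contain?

n(KMnO4) = 0.03407 L × 0.2498 mol/L = 8.511 × 10^-3 mol
From the 5:1 ratio, n(FeSO4·(NH4)2SO4·6H2O) = 5/1 × 8.511 × 10^-3 = 0.04255 mol
mass of FeSO4·(NH4)2SO4·6H2O = 0.04255 × 392.14 g/mol = 16.69 g

16.69 g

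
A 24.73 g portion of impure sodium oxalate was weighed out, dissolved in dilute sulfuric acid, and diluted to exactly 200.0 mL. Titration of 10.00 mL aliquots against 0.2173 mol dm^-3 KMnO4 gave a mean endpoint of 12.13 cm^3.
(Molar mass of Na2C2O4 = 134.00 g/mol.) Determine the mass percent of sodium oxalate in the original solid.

71.41 %

2 MnO4^- + 5 C2O4^2- + 16 H^+ → 2 Mn^2+ + 10 CO2 + 8 H2O
n(KMnO4) per titration = 0.01213 × 0.2173 = 2.636 × 10^-3 mol
From the 5:2 ratio, n(Na2C2O4) in each aliquot = 5/2 × 2.636 × 10^-3 = 6.590 × 10^-3 mol
n(Na2C2O4) in the whole flask = 6.590 × 10^-3 × 200.0/10.00 = 0.1318 mol
mass of Na2C2O4 = 0.1318 × 134.00 = 17.66 g
% Na2C2O4 = 17.66 / 24.73 × 100 = 71.41 %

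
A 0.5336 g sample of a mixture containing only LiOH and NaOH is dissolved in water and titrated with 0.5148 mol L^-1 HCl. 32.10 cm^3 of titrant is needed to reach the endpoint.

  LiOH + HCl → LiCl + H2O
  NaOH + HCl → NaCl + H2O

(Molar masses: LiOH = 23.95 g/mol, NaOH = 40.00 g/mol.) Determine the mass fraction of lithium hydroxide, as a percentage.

35.63 %

n(HCl) = 0.03210 × 0.5148 = 0.01653 mol
Let x = n(LiOH), y = n(NaOH).
Titrant: 1x + 1y = 0.01653;  mass: 23.95x + 40.00y = 0.5336
Solving, x = 7.938 × 10^-3 mol, y = 8.587 × 10^-3 mol
mass of LiOH = 7.938 × 10^-3 × 23.95 = 0.1901 g
% LiOH = 0.1901 / 0.5336 × 100 = 35.63 %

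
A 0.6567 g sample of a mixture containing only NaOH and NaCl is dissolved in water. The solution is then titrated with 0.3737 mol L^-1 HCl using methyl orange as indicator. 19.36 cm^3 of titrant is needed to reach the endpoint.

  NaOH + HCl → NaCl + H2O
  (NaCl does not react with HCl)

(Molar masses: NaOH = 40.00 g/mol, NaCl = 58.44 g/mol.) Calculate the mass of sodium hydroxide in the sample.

n(HCl) = 0.01936 × 0.3737 = 7.235 × 10^-3 mol
Let x = n(NaOH), y = n(NaCl).
Titrant: 1x = 7.235 × 10^-3;  mass: 40.00x + 58.44y = 0.6567
Solving, x = 7.235 × 10^-3 mol, y = 6.285 × 10^-3 mol
mass of NaOH = 7.235 × 10^-3 × 40.00 = 0.2894 g

0.2894 g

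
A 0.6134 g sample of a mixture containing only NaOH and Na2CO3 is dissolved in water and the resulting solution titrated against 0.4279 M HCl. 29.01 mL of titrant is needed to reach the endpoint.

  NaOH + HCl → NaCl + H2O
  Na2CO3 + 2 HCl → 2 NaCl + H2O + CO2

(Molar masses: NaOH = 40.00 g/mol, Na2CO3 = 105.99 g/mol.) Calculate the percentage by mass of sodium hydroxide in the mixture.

n(HCl) = 0.02901 × 0.4279 = 0.01241 mol
Let x = n(NaOH), y = n(Na2CO3).
Titrant: 1x + 2y = 0.01241;  mass: 40.00x + 105.99y = 0.6134
Solving, x = 3.420 × 10^-3 mol, y = 4.497 × 10^-3 mol
mass of NaOH = 3.420 × 10^-3 × 40.00 = 0.1368 g
% NaOH = 0.1368 / 0.6134 × 100 = 22.30 %

22.30 %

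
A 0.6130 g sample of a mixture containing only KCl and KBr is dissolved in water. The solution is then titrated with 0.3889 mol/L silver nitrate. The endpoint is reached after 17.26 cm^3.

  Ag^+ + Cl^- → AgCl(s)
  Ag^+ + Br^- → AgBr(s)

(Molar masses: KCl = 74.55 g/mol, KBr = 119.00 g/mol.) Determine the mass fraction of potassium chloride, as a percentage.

n(AgNO3) = 0.01726 × 0.3889 = 6.712 × 10^-3 mol
Let x = n(KCl), y = n(KBr).
Titrant: 1x + 1y = 6.712 × 10^-3;  mass: 74.55x + 119.00y = 0.6130
Solving, x = 4.179 × 10^-3 mol, y = 2.533 × 10^-3 mol
mass of KCl = 4.179 × 10^-3 × 74.55 = 0.3116 g
% KCl = 0.3116 / 0.6130 × 100 = 50.83 %

50.83 %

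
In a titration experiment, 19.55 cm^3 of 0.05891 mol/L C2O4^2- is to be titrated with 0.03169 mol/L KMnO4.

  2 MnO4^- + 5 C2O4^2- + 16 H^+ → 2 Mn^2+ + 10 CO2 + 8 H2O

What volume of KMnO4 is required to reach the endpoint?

14.54 mL

n(C2O4^2-) = 0.01955 L × 0.05891 mol/L = 1.152 × 10^-3 mol
From the 2:5 stoichiometry, n(KMnO4) = 2/5 × 1.152 × 10^-3 = 4.607 × 10^-4 mol
V(KMnO4) = 4.607 × 10^-4 mol / 0.03169 mol/L = 0.01454 L = 14.54 mL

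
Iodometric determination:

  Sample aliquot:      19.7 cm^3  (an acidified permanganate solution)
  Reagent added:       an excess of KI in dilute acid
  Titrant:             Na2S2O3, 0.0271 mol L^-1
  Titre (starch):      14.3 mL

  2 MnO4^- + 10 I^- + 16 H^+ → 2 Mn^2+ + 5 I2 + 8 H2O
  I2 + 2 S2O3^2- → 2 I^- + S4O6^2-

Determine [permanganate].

0.00393 mol/L

n(S2O3^2-) = 0.0143 × 0.0271 = 3.88 × 10^-4 mol
n(I2) = n(S2O3^2-)/2 = 1.94 × 10^-4 mol
From the 2:5 ratio, n(MnO4^-) in the aliquot = 2/5 × 1.94 × 10^-4 = 7.75 × 10^-5 mol
[MnO4^-] = 7.75 × 10^-5 / 0.0197 = 0.00393 mol/L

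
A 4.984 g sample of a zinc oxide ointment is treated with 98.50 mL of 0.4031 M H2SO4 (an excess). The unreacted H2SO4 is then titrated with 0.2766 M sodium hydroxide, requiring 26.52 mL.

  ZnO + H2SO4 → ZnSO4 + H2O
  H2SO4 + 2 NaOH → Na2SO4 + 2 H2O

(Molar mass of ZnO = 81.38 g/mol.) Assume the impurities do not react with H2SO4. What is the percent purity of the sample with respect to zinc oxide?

n(H2SO4) added = 0.09850 × 0.4031 = 0.03971 mol
n(NaOH) used in back-titration = 0.02652 × 0.2766 = 7.335 × 10^-3 mol
From the 1:2 ratio, n(H2SO4) left over = 1/2 × 7.335 × 10^-3 = 3.668 × 10^-3 mol
n(H2SO4) consumed by analyte = 0.03971 − 3.668 × 10^-3 = 0.03604 mol
n(ZnO) = 0.03604 mol (1:1 ratio)
mass of ZnO = 0.03604 × 81.38 = 2.933 g
% ZnO = 2.933 / 4.984 × 100 = 58.84 %

58.84 %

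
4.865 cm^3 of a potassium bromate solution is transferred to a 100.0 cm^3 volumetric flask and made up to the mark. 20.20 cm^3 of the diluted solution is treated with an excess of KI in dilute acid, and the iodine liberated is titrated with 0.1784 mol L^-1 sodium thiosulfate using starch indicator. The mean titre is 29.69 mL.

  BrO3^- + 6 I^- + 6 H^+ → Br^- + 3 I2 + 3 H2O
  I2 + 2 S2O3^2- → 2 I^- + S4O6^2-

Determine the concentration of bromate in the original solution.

0.8983 mol/L

n(S2O3^2-) = 0.02969 × 0.1784 = 5.297 × 10^-3 mol
n(I2) = n(S2O3^2-)/2 = 2.648 × 10^-3 mol
From the 1:3 ratio, n(BrO3^-) in the aliquot = 1/3 × 2.648 × 10^-3 = 8.828 × 10^-4 mol
[BrO3^-]_dilute = 8.828 × 10^-4 / 0.02020 = 0.04370 mol/L
[BrO3^-]_original = 0.04370 × 100.0/4.865 = 0.8983 mol/L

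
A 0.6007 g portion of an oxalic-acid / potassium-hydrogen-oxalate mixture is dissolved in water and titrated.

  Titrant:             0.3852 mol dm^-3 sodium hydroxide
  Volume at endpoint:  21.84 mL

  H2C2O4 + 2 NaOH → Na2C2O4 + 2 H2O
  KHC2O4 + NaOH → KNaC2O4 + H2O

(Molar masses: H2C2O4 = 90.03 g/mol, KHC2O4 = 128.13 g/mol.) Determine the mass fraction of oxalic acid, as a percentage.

n(NaOH) = 0.02184 × 0.3852 = 8.413 × 10^-3 mol
Let x = n(H2C2O4), y = n(KHC2O4).
Titrant: 2x + 1y = 8.413 × 10^-3;  mass: 90.03x + 128.13y = 0.6007
Solving, x = 2.871 × 10^-3 mol, y = 2.671 × 10^-3 mol
mass of H2C2O4 = 2.871 × 10^-3 × 90.03 = 0.2585 g
% H2C2O4 = 0.2585 / 0.6007 × 100 = 43.03 %

43.03 %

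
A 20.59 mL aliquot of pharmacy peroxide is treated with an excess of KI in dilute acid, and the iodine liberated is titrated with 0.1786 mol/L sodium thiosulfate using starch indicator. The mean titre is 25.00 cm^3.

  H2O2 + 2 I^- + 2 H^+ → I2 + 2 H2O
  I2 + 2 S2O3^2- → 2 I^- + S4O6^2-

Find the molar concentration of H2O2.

0.1084 mol/L

n(S2O3^2-) = 0.02500 × 0.1786 = 4.465 × 10^-3 mol
n(I2) = n(S2O3^2-)/2 = 2.232 × 10^-3 mol
n(H2O2) in the aliquot = 2.232 × 10^-3 mol (1:1 ratio)
[H2O2] = 2.232 × 10^-3 / 0.02059 = 0.1084 mol/L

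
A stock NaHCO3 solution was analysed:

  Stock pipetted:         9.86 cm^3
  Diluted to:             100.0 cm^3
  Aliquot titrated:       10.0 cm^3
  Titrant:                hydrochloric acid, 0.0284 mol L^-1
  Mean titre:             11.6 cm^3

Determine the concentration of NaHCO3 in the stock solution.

NaHCO3 + HCl → NaCl + H2O + CO2
n(HCl) = 0.0116 × 0.0284 = 3.29 × 10^-4 mol
n(NaHCO3) in the aliquot = 3.29 × 10^-4 mol (1:1 ratio)
[NaHCO3]_dilute = 3.29 × 10^-4 / 0.0100 = 0.0329 mol/L
Dilution factor = 100.0 / 9.86 = 10.14
[NaHCO3]_stock = 0.0329 × 10.14 = 0.334 mol/L

0.334 mol/L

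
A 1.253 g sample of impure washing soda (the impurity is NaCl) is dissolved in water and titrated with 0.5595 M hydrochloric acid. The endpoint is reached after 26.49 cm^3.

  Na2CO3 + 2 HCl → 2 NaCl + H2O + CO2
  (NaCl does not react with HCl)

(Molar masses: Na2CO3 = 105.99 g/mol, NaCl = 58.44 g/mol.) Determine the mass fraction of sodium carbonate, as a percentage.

62.69 %

n(HCl) = 0.02649 × 0.5595 = 0.01482 mol
Let x = n(Na2CO3), y = n(NaCl).
Titrant: 2x = 0.01482;  mass: 105.99x + 58.44y = 1.253
Solving, x = 7.411 × 10^-3 mol, y = 8.001 × 10^-3 mol
mass of Na2CO3 = 7.411 × 10^-3 × 105.99 = 0.7854 g
% Na2CO3 = 0.7854 / 1.253 × 100 = 62.69 %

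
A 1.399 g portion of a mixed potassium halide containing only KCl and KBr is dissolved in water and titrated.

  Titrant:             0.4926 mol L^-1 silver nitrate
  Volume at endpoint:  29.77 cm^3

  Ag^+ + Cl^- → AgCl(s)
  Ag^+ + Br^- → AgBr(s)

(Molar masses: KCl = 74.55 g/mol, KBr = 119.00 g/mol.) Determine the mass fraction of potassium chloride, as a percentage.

41.49 %

n(AgNO3) = 0.02977 × 0.4926 = 0.01466 mol
Let x = n(KCl), y = n(KBr).
Titrant: 1x + 1y = 0.01466;  mass: 74.55x + 119.00y = 1.399
Solving, x = 7.786 × 10^-3 mol, y = 6.878 × 10^-3 mol
mass of KCl = 7.786 × 10^-3 × 74.55 = 0.5805 g
% KCl = 0.5805 / 1.399 × 100 = 41.49 %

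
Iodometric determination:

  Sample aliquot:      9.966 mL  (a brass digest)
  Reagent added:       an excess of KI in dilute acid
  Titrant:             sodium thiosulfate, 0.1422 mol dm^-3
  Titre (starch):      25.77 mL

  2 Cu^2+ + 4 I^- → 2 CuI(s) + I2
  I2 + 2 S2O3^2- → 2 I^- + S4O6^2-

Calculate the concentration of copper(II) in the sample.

0.3677 mol/L

n(S2O3^2-) = 0.02577 × 0.1422 = 3.664 × 10^-3 mol
n(I2) = n(S2O3^2-)/2 = 1.832 × 10^-3 mol
From the 2:1 ratio, n(Cu2+) in the aliquot = 2/1 × 1.832 × 10^-3 = 3.664 × 10^-3 mol
[Cu2+] = 3.664 × 10^-3 / 0.009966 = 0.3677 mol/L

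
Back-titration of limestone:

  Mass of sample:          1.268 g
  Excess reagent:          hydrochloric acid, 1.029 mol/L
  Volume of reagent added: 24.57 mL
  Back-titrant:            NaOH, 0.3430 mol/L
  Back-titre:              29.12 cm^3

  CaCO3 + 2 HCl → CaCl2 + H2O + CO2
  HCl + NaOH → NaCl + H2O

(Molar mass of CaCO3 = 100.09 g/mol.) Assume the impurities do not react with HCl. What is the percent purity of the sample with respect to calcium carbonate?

n(HCl) added = 0.02457 × 1.029 = 0.02528 mol
n(NaOH) used in back-titration = 0.02912 × 0.3430 = 9.988 × 10^-3 mol
n(HCl) left over = 9.988 × 10^-3 mol (1:1 ratio)
n(HCl) consumed by analyte = 0.02528 − 9.988 × 10^-3 = 0.01529 mol
From the 1:2 ratio, n(CaCO3) = 1/2 × 0.01529 = 7.647 × 10^-3 mol
mass of CaCO3 = 7.647 × 10^-3 × 100.09 = 0.7654 g
% CaCO3 = 0.7654 / 1.268 × 100 = 60.36 %

60.36 %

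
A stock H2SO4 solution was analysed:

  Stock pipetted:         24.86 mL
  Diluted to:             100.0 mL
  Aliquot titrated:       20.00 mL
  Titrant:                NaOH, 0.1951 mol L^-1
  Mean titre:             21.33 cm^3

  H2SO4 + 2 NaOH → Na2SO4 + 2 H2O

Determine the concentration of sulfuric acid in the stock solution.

n(NaOH) = 0.02133 × 0.1951 = 4.161 × 10^-3 mol
From the 1:2 ratio, n(H2SO4) in the aliquot = 1/2 × 4.161 × 10^-3 = 2.081 × 10^-3 mol
[H2SO4]_dilute = 2.081 × 10^-3 / 0.02000 = 0.1040 mol/L
Dilution factor = 100.0 / 24.86 = 4.023
[H2SO4]_stock = 0.1040 × 4.023 = 0.4185 mol/L

0.4185 mol/L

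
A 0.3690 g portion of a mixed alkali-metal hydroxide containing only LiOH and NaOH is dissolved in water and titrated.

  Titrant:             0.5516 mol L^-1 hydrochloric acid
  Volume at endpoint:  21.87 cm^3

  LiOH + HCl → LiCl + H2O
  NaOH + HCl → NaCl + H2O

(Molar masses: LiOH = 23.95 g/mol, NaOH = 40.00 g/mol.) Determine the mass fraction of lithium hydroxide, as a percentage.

45.91 %

n(HCl) = 0.02187 × 0.5516 = 0.01206 mol
Let x = n(LiOH), y = n(NaOH).
Titrant: 1x + 1y = 0.01206;  mass: 23.95x + 40.00y = 0.3690
Solving, x = 7.074 × 10^-3 mol, y = 4.989 × 10^-3 mol
mass of LiOH = 7.074 × 10^-3 × 23.95 = 0.1694 g
% LiOH = 0.1694 / 0.3690 × 100 = 45.91 %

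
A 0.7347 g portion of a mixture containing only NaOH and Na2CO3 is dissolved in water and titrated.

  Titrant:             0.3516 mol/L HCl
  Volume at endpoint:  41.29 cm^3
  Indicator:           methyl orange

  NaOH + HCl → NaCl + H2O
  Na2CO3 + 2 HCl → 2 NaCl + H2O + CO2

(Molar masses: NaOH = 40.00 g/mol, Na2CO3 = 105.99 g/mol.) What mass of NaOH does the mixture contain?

0.1067 g

n(HCl) = 0.04129 × 0.3516 = 0.01452 mol
Let x = n(NaOH), y = n(Na2CO3).
Titrant: 1x + 2y = 0.01452;  mass: 40.00x + 105.99y = 0.7347
Solving, x = 2.667 × 10^-3 mol, y = 5.925 × 10^-3 mol
mass of NaOH = 2.667 × 10^-3 × 40.00 = 0.1067 g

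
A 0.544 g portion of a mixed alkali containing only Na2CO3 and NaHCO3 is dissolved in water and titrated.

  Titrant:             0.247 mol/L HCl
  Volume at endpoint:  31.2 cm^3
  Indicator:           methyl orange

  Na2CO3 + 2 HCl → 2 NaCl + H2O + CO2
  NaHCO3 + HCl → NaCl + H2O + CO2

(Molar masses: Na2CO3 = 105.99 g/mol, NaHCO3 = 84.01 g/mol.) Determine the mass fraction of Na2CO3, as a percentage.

n(HCl) = 0.0312 × 0.247 = 7.71 × 10^-3 mol
Let x = n(Na2CO3), y = n(NaHCO3).
Titrant: 2x + 1y = 7.71 × 10^-3;  mass: 105.99x + 84.01y = 0.544
Solving, x = 1.67 × 10^-3 mol, y = 4.37 × 10^-3 mol
mass of Na2CO3 = 1.67 × 10^-3 × 105.99 = 0.177 g
% Na2CO3 = 0.177 / 0.544 × 100 = 32.5 %

32.5 %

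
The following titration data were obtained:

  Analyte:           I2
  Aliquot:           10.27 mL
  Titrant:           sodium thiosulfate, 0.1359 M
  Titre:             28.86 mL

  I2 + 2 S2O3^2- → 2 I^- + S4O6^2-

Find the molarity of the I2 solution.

n(Na2S2O3) = 0.02886 L × 0.1359 mol/L = 3.922 × 10^-3 mol
From the 1:2 mole ratio, n(I2) = 1/2 × 3.922 × 10^-3 = 1.961 × 10^-3 mol
[I2] = 1.961 × 10^-3 mol / 0.01027 L = 0.1909 mol/L

0.1909 M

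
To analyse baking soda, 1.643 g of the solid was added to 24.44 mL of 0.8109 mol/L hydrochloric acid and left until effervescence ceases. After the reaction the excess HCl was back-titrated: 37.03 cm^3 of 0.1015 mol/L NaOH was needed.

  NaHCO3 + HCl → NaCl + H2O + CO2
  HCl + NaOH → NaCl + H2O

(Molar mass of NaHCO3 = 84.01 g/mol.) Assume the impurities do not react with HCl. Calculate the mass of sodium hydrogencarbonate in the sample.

n(HCl) added = 0.02444 × 0.8109 = 0.01982 mol
n(NaOH) used in back-titration = 0.03703 × 0.1015 = 3.759 × 10^-3 mol
n(HCl) left over = 3.759 × 10^-3 mol (1:1 ratio)
n(HCl) consumed by analyte = 0.01982 − 3.759 × 10^-3 = 0.01606 mol
n(NaHCO3) = 0.01606 mol (1:1 ratio)
mass of NaHCO3 = 0.01606 × 84.01 = 1.349 g

1.349 g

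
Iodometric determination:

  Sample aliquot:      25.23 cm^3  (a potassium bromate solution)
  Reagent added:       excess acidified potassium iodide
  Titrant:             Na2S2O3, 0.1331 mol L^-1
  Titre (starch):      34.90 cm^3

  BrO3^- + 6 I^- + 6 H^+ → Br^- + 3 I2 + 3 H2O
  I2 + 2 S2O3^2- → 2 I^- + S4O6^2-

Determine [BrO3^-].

0.03069 mol/L

n(S2O3^2-) = 0.03490 × 0.1331 = 4.645 × 10^-3 mol
n(I2) = n(S2O3^2-)/2 = 2.323 × 10^-3 mol
From the 1:3 ratio, n(BrO3^-) in the aliquot = 1/3 × 2.323 × 10^-3 = 7.742 × 10^-4 mol
[BrO3^-] = 7.742 × 10^-4 / 0.02523 = 0.03069 mol/L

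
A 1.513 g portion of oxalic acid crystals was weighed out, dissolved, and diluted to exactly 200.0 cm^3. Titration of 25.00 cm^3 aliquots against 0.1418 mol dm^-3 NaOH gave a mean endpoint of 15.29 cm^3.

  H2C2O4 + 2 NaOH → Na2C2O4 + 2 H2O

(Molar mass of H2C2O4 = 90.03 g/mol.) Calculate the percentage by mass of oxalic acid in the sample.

51.61 %

n(NaOH) per titration = 0.01529 × 0.1418 = 2.168 × 10^-3 mol
From the 1:2 ratio, n(H2C2O4) in each aliquot = 1/2 × 2.168 × 10^-3 = 1.084 × 10^-3 mol
n(H2C2O4) in the whole flask = 1.084 × 10^-3 × 200.0/25.00 = 8.672 × 10^-3 mol
mass of H2C2O4 = 8.672 × 10^-3 × 90.03 = 0.7808 g
% H2C2O4 = 0.7808 / 1.513 × 100 = 51.61 %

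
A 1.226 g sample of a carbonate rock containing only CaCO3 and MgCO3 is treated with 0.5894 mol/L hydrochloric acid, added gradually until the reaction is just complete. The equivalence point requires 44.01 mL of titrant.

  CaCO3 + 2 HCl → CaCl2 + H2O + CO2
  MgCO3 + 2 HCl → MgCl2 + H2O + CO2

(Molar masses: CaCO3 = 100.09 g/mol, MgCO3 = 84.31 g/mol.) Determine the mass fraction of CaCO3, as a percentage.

n(HCl) = 0.04401 × 0.5894 = 0.02594 mol
Let x = n(CaCO3), y = n(MgCO3).
Titrant: 2x + 2y = 0.02594;  mass: 100.09x + 84.31y = 1.226
Solving, x = 8.398 × 10^-3 mol, y = 4.572 × 10^-3 mol
mass of CaCO3 = 8.398 × 10^-3 × 100.09 = 0.8406 g
% CaCO3 = 0.8406 / 1.226 × 100 = 68.56 %

68.56 %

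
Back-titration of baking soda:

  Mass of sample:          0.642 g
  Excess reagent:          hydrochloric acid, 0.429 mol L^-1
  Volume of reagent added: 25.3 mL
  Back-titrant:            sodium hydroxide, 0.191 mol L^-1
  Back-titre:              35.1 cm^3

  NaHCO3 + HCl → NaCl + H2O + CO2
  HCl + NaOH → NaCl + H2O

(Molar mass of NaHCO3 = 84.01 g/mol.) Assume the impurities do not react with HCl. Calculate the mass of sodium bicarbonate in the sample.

n(HCl) added = 0.0253 × 0.429 = 0.0109 mol
n(NaOH) used in back-titration = 0.0351 × 0.191 = 6.70 × 10^-3 mol
n(HCl) left over = 6.70 × 10^-3 mol (1:1 ratio)
n(HCl) consumed by analyte = 0.0109 − 6.70 × 10^-3 = 4.15 × 10^-3 mol
n(NaHCO3) = 4.15 × 10^-3 mol (1:1 ratio)
mass of NaHCO3 = 4.15 × 10^-3 × 84.01 = 0.349 g

0.349 g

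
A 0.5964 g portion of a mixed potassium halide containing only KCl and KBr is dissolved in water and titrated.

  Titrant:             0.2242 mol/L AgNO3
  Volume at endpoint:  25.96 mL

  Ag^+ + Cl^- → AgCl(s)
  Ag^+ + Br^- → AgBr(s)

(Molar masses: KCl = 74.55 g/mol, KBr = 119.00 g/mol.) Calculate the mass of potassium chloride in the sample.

0.1614 g

n(AgNO3) = 0.02596 × 0.2242 = 5.820 × 10^-3 mol
Let x = n(KCl), y = n(KBr).
Titrant: 1x + 1y = 5.820 × 10^-3;  mass: 74.55x + 119.00y = 0.5964
Solving, x = 2.164 × 10^-3 mol, y = 3.656 × 10^-3 mol
mass of KCl = 2.164 × 10^-3 × 74.55 = 0.1614 g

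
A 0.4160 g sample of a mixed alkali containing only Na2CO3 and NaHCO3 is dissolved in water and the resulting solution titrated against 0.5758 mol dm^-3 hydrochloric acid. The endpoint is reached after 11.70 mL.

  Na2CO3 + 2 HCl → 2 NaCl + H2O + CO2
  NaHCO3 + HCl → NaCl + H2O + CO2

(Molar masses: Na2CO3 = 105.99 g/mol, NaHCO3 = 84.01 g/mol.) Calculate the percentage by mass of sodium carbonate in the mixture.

n(HCl) = 0.01170 × 0.5758 = 6.737 × 10^-3 mol
Let x = n(Na2CO3), y = n(NaHCO3).
Titrant: 2x + 1y = 6.737 × 10^-3;  mass: 105.99x + 84.01y = 0.4160
Solving, x = 2.418 × 10^-3 mol, y = 1.902 × 10^-3 mol
mass of Na2CO3 = 2.418 × 10^-3 × 105.99 = 0.2562 g
% Na2CO3 = 0.2562 / 0.4160 × 100 = 61.60 %

61.60 %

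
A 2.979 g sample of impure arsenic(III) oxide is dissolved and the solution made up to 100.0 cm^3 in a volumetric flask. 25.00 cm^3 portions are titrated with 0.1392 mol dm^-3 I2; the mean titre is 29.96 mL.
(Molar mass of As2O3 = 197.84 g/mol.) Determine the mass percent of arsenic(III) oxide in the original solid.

55.39 %

As2O3 + 2 I2 + 2 H2O → As2O5 + 4 HI
n(I2) per titration = 0.02996 × 0.1392 = 4.170 × 10^-3 mol
From the 1:2 ratio, n(As2O3) in each aliquot = 1/2 × 4.170 × 10^-3 = 2.085 × 10^-3 mol
n(As2O3) in the whole flask = 2.085 × 10^-3 × 100.0/25.00 = 8.341 × 10^-3 mol
mass of As2O3 = 8.341 × 10^-3 × 197.84 = 1.650 g
% As2O3 = 1.650 / 2.979 × 100 = 55.39 %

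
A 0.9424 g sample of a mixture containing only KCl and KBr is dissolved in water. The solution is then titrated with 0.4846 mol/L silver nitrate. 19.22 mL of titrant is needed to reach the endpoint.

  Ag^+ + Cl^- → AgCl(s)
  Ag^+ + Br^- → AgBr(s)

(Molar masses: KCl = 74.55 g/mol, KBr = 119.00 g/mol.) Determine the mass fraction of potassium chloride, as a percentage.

29.54 %

n(AgNO3) = 0.01922 × 0.4846 = 9.314 × 10^-3 mol
Let x = n(KCl), y = n(KBr).
Titrant: 1x + 1y = 9.314 × 10^-3;  mass: 74.55x + 119.00y = 0.9424
Solving, x = 3.734 × 10^-3 mol, y = 5.580 × 10^-3 mol
mass of KCl = 3.734 × 10^-3 × 74.55 = 0.2784 g
% KCl = 0.2784 / 0.9424 × 100 = 29.54 %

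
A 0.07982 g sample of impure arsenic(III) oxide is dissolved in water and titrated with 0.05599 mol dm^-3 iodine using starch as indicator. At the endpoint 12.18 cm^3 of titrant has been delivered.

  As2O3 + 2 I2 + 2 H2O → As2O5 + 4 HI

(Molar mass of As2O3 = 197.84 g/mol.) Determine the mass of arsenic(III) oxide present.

n(I2) = 0.01218 L × 0.05599 mol/L = 6.820 × 10^-4 mol
From the 1:2 ratio, n(As2O3) = 1/2 × 6.820 × 10^-4 = 3.410 × 10^-4 mol
mass of As2O3 = 3.410 × 10^-4 × 197.84 g/mol = 0.06746 g

0.06746 g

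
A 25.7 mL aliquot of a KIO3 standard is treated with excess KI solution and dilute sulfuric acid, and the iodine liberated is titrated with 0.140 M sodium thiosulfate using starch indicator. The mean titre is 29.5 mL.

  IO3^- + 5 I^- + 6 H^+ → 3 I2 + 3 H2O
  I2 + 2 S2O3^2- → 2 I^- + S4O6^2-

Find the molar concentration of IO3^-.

n(S2O3^2-) = 0.0295 × 0.140 = 4.13 × 10^-3 mol
n(I2) = n(S2O3^2-)/2 = 2.07 × 10^-3 mol
From the 1:3 ratio, n(IO3^-) in the aliquot = 1/3 × 2.07 × 10^-3 = 6.88 × 10^-4 mol
[IO3^-] = 6.88 × 10^-4 / 0.0257 = 0.0268 mol/L

0.0268 M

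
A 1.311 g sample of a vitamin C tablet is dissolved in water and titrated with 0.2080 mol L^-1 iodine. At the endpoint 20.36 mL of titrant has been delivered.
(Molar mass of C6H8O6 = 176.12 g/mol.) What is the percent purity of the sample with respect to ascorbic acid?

C6H8O6 + I2 → C6H6O6 + 2 HI
n(I2) = 0.02036 L × 0.2080 mol/L = 4.235 × 10^-3 mol
n(C6H8O6) = 4.235 × 10^-3 mol (1:1 ratio)
mass of C6H8O6 = 4.235 × 10^-3 × 176.12 g/mol = 0.7458 g
% C6H8O6 = 0.7458 / 1.311 × 100 = 56.89 %

56.89 %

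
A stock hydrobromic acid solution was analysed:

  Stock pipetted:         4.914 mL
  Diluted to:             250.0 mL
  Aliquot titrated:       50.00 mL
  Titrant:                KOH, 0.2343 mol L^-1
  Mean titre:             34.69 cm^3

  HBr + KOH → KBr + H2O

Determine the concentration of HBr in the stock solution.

8.270 mol/L

n(KOH) = 0.03469 × 0.2343 = 8.128 × 10^-3 mol
n(HBr) in the aliquot = 8.128 × 10^-3 mol (1:1 ratio)
[HBr]_dilute = 8.128 × 10^-3 / 0.05000 = 0.1626 mol/L
Dilution factor = 250.0 / 4.914 = 50.88
[HBr]_stock = 0.1626 × 50.88 = 8.270 mol/L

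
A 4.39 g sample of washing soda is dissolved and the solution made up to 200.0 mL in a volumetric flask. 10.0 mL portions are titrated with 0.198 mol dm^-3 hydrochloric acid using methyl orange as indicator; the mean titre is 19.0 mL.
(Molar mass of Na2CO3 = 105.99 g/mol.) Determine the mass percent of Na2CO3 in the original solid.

90.8 %

Na2CO3 + 2 HCl → 2 NaCl + H2O + CO2
n(HCl) per titration = 0.0190 × 0.198 = 3.76 × 10^-3 mol
From the 1:2 ratio, n(Na2CO3) in each aliquot = 1/2 × 3.76 × 10^-3 = 1.88 × 10^-3 mol
n(Na2CO3) in the whole flask = 1.88 × 10^-3 × 200.0/10.0 = 0.0376 mol
mass of Na2CO3 = 0.0376 × 105.99 = 3.99 g
% Na2CO3 = 3.99 / 4.39 × 100 = 90.8 %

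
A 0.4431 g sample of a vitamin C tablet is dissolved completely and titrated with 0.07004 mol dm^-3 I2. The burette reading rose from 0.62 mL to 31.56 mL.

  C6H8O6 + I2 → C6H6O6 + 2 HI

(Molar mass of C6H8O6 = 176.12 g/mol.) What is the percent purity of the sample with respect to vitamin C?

n(I2) = 0.03094 L × 0.07004 mol/L = 2.167 × 10^-3 mol
n(C6H8O6) = 2.167 × 10^-3 mol (1:1 ratio)
mass of C6H8O6 = 2.167 × 10^-3 × 176.12 g/mol = 0.3817 g
% C6H8O6 = 0.3817 / 0.4431 × 100 = 86.13 %

86.13 %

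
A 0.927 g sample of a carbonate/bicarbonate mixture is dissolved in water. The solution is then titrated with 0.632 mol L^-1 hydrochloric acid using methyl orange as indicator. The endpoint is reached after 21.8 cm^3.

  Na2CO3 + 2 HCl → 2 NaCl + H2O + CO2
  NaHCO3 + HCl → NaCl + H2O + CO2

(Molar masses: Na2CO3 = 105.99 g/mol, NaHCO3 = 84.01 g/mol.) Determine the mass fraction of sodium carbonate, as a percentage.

n(HCl) = 0.0218 × 0.632 = 0.0138 mol
Let x = n(Na2CO3), y = n(NaHCO3).
Titrant: 2x + 1y = 0.0138;  mass: 105.99x + 84.01y = 0.927
Solving, x = 3.72 × 10^-3 mol, y = 6.35 × 10^-3 mol
mass of Na2CO3 = 3.72 × 10^-3 × 105.99 = 0.394 g
% Na2CO3 = 0.394 / 0.927 × 100 = 42.5 %

42.5 %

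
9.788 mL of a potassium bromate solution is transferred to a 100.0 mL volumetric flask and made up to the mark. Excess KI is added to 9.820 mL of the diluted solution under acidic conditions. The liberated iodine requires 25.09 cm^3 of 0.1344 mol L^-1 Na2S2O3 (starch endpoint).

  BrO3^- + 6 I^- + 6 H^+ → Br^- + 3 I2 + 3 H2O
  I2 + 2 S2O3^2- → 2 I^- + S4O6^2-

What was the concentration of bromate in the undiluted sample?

0.5847 mol/L

n(S2O3^2-) = 0.02509 × 0.1344 = 3.372 × 10^-3 mol
n(I2) = n(S2O3^2-)/2 = 1.686 × 10^-3 mol
From the 1:3 ratio, n(BrO3^-) in the aliquot = 1/3 × 1.686 × 10^-3 = 5.620 × 10^-4 mol
[BrO3^-]_dilute = 5.620 × 10^-4 / 0.009820 = 0.05723 mol/L
[BrO3^-]_original = 0.05723 × 100.0/9.788 = 0.5847 mol/L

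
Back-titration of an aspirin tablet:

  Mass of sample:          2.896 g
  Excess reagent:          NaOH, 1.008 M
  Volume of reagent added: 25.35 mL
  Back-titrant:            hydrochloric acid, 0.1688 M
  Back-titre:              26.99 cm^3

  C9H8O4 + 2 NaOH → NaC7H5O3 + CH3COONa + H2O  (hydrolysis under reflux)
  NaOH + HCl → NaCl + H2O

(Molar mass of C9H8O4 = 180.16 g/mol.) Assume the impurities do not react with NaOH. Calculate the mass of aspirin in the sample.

1.891 g

n(NaOH) added = 0.02535 × 1.008 = 0.02555 mol
n(HCl) used in back-titration = 0.02699 × 0.1688 = 4.556 × 10^-3 mol
n(NaOH) left over = 4.556 × 10^-3 mol (1:1 ratio)
n(NaOH) consumed by analyte = 0.02555 − 4.556 × 10^-3 = 0.02100 mol
From the 1:2 ratio, n(C9H8O4) = 1/2 × 0.02100 = 0.01050 mol
mass of C9H8O4 = 0.01050 × 180.16 = 1.891 g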